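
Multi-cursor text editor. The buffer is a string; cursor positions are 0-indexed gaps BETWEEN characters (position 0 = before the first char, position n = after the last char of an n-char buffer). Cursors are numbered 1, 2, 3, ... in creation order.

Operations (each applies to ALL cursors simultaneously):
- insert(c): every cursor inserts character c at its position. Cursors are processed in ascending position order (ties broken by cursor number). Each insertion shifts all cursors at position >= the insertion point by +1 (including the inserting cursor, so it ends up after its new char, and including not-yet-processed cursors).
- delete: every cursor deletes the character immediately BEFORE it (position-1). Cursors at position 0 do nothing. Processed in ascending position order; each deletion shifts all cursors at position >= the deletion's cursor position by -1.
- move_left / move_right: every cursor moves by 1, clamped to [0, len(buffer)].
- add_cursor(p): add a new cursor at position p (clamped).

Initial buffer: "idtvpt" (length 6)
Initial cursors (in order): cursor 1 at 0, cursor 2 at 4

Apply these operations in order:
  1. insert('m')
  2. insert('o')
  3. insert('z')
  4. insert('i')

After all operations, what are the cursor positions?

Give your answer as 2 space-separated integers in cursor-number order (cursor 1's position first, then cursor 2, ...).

After op 1 (insert('m')): buffer="midtvmpt" (len 8), cursors c1@1 c2@6, authorship 1....2..
After op 2 (insert('o')): buffer="moidtvmopt" (len 10), cursors c1@2 c2@8, authorship 11....22..
After op 3 (insert('z')): buffer="mozidtvmozpt" (len 12), cursors c1@3 c2@10, authorship 111....222..
After op 4 (insert('i')): buffer="moziidtvmozipt" (len 14), cursors c1@4 c2@12, authorship 1111....2222..

Answer: 4 12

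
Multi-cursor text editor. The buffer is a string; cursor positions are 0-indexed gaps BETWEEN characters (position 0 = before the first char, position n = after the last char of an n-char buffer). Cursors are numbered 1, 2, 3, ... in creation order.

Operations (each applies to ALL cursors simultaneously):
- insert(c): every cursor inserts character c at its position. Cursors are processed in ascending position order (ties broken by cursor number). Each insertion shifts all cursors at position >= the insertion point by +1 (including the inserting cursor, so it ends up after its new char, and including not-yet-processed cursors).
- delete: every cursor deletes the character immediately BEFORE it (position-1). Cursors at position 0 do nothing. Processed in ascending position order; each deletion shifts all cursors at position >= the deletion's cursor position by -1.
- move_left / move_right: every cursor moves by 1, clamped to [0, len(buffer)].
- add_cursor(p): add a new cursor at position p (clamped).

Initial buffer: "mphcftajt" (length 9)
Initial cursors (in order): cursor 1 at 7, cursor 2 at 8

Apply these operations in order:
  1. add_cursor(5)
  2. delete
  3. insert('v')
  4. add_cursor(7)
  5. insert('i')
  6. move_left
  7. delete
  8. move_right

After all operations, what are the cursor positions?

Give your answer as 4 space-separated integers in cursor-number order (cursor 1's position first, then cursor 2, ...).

After op 1 (add_cursor(5)): buffer="mphcftajt" (len 9), cursors c3@5 c1@7 c2@8, authorship .........
After op 2 (delete): buffer="mphctt" (len 6), cursors c3@4 c1@5 c2@5, authorship ......
After op 3 (insert('v')): buffer="mphcvtvvt" (len 9), cursors c3@5 c1@8 c2@8, authorship ....3.12.
After op 4 (add_cursor(7)): buffer="mphcvtvvt" (len 9), cursors c3@5 c4@7 c1@8 c2@8, authorship ....3.12.
After op 5 (insert('i')): buffer="mphcvitviviit" (len 13), cursors c3@6 c4@9 c1@12 c2@12, authorship ....33.14212.
After op 6 (move_left): buffer="mphcvitviviit" (len 13), cursors c3@5 c4@8 c1@11 c2@11, authorship ....33.14212.
After op 7 (delete): buffer="mphcitiit" (len 9), cursors c3@4 c4@6 c1@7 c2@7, authorship ....3.42.
After op 8 (move_right): buffer="mphcitiit" (len 9), cursors c3@5 c4@7 c1@8 c2@8, authorship ....3.42.

Answer: 8 8 5 7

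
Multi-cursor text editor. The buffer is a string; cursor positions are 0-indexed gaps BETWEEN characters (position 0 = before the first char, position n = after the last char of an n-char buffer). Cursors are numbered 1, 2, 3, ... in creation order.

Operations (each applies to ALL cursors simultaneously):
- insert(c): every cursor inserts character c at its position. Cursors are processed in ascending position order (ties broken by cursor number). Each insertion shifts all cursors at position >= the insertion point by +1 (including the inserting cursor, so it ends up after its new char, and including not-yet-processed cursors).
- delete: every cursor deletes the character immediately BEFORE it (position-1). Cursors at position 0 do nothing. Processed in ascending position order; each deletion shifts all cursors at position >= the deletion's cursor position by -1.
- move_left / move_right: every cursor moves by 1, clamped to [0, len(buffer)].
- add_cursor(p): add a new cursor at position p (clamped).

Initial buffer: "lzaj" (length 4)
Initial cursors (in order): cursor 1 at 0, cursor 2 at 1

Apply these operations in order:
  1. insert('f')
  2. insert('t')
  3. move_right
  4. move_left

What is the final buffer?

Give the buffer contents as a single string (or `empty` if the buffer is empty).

After op 1 (insert('f')): buffer="flfzaj" (len 6), cursors c1@1 c2@3, authorship 1.2...
After op 2 (insert('t')): buffer="ftlftzaj" (len 8), cursors c1@2 c2@5, authorship 11.22...
After op 3 (move_right): buffer="ftlftzaj" (len 8), cursors c1@3 c2@6, authorship 11.22...
After op 4 (move_left): buffer="ftlftzaj" (len 8), cursors c1@2 c2@5, authorship 11.22...

Answer: ftlftzaj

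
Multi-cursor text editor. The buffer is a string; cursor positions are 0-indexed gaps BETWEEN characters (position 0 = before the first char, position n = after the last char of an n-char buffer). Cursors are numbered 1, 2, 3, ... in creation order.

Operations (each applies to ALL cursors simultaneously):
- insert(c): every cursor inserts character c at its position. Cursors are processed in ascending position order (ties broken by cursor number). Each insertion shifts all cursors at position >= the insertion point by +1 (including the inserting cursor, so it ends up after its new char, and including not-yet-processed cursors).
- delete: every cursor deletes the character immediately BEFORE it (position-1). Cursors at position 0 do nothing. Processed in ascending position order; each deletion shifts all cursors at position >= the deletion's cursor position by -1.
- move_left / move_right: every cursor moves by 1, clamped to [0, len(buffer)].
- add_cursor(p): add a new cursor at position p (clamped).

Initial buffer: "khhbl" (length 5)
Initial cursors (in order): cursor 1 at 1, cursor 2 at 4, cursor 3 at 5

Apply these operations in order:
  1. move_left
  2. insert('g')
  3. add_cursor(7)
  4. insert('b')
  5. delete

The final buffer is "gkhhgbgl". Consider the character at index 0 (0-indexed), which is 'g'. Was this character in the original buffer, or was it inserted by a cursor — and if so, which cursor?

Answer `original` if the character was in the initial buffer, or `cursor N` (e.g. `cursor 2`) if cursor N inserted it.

After op 1 (move_left): buffer="khhbl" (len 5), cursors c1@0 c2@3 c3@4, authorship .....
After op 2 (insert('g')): buffer="gkhhgbgl" (len 8), cursors c1@1 c2@5 c3@7, authorship 1...2.3.
After op 3 (add_cursor(7)): buffer="gkhhgbgl" (len 8), cursors c1@1 c2@5 c3@7 c4@7, authorship 1...2.3.
After op 4 (insert('b')): buffer="gbkhhgbbgbbl" (len 12), cursors c1@2 c2@7 c3@11 c4@11, authorship 11...22.334.
After op 5 (delete): buffer="gkhhgbgl" (len 8), cursors c1@1 c2@5 c3@7 c4@7, authorship 1...2.3.
Authorship (.=original, N=cursor N): 1 . . . 2 . 3 .
Index 0: author = 1

Answer: cursor 1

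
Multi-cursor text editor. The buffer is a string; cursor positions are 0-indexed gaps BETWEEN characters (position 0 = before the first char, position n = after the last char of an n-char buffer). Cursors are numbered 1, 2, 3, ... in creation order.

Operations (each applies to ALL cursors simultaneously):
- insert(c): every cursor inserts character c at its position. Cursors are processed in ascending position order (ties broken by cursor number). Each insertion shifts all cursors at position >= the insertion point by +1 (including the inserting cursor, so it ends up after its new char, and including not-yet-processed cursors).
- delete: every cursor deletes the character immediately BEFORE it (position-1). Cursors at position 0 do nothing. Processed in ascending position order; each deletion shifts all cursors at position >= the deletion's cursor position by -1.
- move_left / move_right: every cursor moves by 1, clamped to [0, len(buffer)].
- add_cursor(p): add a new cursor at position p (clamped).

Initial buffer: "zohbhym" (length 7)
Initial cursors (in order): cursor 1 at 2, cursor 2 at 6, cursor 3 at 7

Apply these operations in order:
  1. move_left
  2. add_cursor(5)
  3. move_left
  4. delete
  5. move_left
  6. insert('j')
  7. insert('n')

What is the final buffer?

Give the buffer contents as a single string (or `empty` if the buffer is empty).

After op 1 (move_left): buffer="zohbhym" (len 7), cursors c1@1 c2@5 c3@6, authorship .......
After op 2 (add_cursor(5)): buffer="zohbhym" (len 7), cursors c1@1 c2@5 c4@5 c3@6, authorship .......
After op 3 (move_left): buffer="zohbhym" (len 7), cursors c1@0 c2@4 c4@4 c3@5, authorship .......
After op 4 (delete): buffer="zoym" (len 4), cursors c1@0 c2@2 c3@2 c4@2, authorship ....
After op 5 (move_left): buffer="zoym" (len 4), cursors c1@0 c2@1 c3@1 c4@1, authorship ....
After op 6 (insert('j')): buffer="jzjjjoym" (len 8), cursors c1@1 c2@5 c3@5 c4@5, authorship 1.234...
After op 7 (insert('n')): buffer="jnzjjjnnnoym" (len 12), cursors c1@2 c2@9 c3@9 c4@9, authorship 11.234234...

Answer: jnzjjjnnnoym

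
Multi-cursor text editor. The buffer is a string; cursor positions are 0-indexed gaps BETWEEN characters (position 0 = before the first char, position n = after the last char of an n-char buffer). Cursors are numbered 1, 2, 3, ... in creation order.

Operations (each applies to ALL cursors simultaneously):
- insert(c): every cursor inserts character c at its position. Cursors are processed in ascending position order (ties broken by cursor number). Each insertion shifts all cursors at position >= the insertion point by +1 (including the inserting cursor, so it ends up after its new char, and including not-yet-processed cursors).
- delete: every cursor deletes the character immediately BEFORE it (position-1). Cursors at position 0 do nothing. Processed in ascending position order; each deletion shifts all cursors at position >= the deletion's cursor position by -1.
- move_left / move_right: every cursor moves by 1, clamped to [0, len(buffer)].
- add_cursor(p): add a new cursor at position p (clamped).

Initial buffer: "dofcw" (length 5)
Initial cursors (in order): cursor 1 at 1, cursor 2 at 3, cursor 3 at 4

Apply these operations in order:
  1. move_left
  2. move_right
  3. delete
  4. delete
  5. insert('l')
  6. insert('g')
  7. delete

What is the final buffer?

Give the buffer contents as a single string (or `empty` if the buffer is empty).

After op 1 (move_left): buffer="dofcw" (len 5), cursors c1@0 c2@2 c3@3, authorship .....
After op 2 (move_right): buffer="dofcw" (len 5), cursors c1@1 c2@3 c3@4, authorship .....
After op 3 (delete): buffer="ow" (len 2), cursors c1@0 c2@1 c3@1, authorship ..
After op 4 (delete): buffer="w" (len 1), cursors c1@0 c2@0 c3@0, authorship .
After op 5 (insert('l')): buffer="lllw" (len 4), cursors c1@3 c2@3 c3@3, authorship 123.
After op 6 (insert('g')): buffer="lllgggw" (len 7), cursors c1@6 c2@6 c3@6, authorship 123123.
After op 7 (delete): buffer="lllw" (len 4), cursors c1@3 c2@3 c3@3, authorship 123.

Answer: lllw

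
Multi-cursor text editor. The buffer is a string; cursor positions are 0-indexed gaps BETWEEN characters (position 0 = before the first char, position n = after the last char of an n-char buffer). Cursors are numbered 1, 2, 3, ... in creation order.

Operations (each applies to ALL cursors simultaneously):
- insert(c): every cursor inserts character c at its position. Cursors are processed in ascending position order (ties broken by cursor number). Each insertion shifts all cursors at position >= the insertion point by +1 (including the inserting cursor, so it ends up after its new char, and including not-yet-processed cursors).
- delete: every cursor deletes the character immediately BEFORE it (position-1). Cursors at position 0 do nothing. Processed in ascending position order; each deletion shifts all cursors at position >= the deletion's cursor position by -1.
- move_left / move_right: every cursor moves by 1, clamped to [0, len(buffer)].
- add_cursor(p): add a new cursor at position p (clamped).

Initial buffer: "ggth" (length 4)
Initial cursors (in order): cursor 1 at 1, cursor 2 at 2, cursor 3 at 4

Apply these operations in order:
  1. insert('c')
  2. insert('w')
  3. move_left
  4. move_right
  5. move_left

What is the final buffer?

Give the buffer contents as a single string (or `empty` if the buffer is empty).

After op 1 (insert('c')): buffer="gcgcthc" (len 7), cursors c1@2 c2@4 c3@7, authorship .1.2..3
After op 2 (insert('w')): buffer="gcwgcwthcw" (len 10), cursors c1@3 c2@6 c3@10, authorship .11.22..33
After op 3 (move_left): buffer="gcwgcwthcw" (len 10), cursors c1@2 c2@5 c3@9, authorship .11.22..33
After op 4 (move_right): buffer="gcwgcwthcw" (len 10), cursors c1@3 c2@6 c3@10, authorship .11.22..33
After op 5 (move_left): buffer="gcwgcwthcw" (len 10), cursors c1@2 c2@5 c3@9, authorship .11.22..33

Answer: gcwgcwthcw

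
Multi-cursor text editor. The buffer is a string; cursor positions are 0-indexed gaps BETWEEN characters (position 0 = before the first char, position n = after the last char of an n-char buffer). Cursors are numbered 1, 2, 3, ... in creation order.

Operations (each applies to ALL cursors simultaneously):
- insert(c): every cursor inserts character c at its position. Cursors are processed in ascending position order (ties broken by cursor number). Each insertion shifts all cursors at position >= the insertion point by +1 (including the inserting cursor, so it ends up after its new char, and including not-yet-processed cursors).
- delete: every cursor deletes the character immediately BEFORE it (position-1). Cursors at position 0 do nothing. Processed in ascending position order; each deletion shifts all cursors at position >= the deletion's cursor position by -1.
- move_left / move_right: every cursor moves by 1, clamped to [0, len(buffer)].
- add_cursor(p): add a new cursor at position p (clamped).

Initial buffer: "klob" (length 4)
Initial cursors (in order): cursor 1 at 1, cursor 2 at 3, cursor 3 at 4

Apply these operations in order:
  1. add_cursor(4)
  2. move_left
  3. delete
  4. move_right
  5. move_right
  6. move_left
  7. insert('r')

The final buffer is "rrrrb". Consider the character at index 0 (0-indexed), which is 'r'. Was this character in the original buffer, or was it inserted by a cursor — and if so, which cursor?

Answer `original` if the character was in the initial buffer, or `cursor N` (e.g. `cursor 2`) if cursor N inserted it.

Answer: cursor 1

Derivation:
After op 1 (add_cursor(4)): buffer="klob" (len 4), cursors c1@1 c2@3 c3@4 c4@4, authorship ....
After op 2 (move_left): buffer="klob" (len 4), cursors c1@0 c2@2 c3@3 c4@3, authorship ....
After op 3 (delete): buffer="b" (len 1), cursors c1@0 c2@0 c3@0 c4@0, authorship .
After op 4 (move_right): buffer="b" (len 1), cursors c1@1 c2@1 c3@1 c4@1, authorship .
After op 5 (move_right): buffer="b" (len 1), cursors c1@1 c2@1 c3@1 c4@1, authorship .
After op 6 (move_left): buffer="b" (len 1), cursors c1@0 c2@0 c3@0 c4@0, authorship .
After op 7 (insert('r')): buffer="rrrrb" (len 5), cursors c1@4 c2@4 c3@4 c4@4, authorship 1234.
Authorship (.=original, N=cursor N): 1 2 3 4 .
Index 0: author = 1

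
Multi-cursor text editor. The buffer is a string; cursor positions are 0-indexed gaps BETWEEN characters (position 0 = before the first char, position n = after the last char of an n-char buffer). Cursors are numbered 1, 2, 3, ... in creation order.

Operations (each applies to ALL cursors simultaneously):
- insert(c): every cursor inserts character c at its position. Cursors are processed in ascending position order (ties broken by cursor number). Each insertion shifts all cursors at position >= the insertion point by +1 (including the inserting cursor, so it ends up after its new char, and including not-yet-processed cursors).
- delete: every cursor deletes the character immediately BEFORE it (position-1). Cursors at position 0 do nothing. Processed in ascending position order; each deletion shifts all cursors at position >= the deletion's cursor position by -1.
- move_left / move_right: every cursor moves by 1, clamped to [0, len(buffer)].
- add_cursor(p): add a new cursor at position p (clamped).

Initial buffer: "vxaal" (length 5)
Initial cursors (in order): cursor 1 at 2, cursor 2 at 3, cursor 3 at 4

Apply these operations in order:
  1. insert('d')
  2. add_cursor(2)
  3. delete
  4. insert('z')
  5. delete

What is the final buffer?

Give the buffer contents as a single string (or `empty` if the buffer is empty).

After op 1 (insert('d')): buffer="vxdadadl" (len 8), cursors c1@3 c2@5 c3@7, authorship ..1.2.3.
After op 2 (add_cursor(2)): buffer="vxdadadl" (len 8), cursors c4@2 c1@3 c2@5 c3@7, authorship ..1.2.3.
After op 3 (delete): buffer="vaal" (len 4), cursors c1@1 c4@1 c2@2 c3@3, authorship ....
After op 4 (insert('z')): buffer="vzzazazl" (len 8), cursors c1@3 c4@3 c2@5 c3@7, authorship .14.2.3.
After op 5 (delete): buffer="vaal" (len 4), cursors c1@1 c4@1 c2@2 c3@3, authorship ....

Answer: vaal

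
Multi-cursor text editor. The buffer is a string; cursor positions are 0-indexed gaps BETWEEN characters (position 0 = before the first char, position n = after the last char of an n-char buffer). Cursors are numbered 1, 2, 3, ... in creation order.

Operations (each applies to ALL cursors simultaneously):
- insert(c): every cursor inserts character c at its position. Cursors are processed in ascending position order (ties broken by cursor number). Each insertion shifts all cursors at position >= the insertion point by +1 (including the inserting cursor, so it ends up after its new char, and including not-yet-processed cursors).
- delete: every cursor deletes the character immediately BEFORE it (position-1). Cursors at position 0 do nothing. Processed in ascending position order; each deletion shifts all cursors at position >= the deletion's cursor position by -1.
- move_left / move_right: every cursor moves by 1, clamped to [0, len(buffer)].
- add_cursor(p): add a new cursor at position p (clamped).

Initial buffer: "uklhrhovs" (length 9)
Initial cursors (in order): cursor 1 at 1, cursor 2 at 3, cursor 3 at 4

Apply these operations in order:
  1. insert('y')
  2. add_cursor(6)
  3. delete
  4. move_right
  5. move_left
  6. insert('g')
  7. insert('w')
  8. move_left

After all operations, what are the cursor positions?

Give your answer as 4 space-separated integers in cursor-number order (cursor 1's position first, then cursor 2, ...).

Answer: 2 10 10 10

Derivation:
After op 1 (insert('y')): buffer="uyklyhyrhovs" (len 12), cursors c1@2 c2@5 c3@7, authorship .1..2.3.....
After op 2 (add_cursor(6)): buffer="uyklyhyrhovs" (len 12), cursors c1@2 c2@5 c4@6 c3@7, authorship .1..2.3.....
After op 3 (delete): buffer="uklrhovs" (len 8), cursors c1@1 c2@3 c3@3 c4@3, authorship ........
After op 4 (move_right): buffer="uklrhovs" (len 8), cursors c1@2 c2@4 c3@4 c4@4, authorship ........
After op 5 (move_left): buffer="uklrhovs" (len 8), cursors c1@1 c2@3 c3@3 c4@3, authorship ........
After op 6 (insert('g')): buffer="ugklgggrhovs" (len 12), cursors c1@2 c2@7 c3@7 c4@7, authorship .1..234.....
After op 7 (insert('w')): buffer="ugwklgggwwwrhovs" (len 16), cursors c1@3 c2@11 c3@11 c4@11, authorship .11..234234.....
After op 8 (move_left): buffer="ugwklgggwwwrhovs" (len 16), cursors c1@2 c2@10 c3@10 c4@10, authorship .11..234234.....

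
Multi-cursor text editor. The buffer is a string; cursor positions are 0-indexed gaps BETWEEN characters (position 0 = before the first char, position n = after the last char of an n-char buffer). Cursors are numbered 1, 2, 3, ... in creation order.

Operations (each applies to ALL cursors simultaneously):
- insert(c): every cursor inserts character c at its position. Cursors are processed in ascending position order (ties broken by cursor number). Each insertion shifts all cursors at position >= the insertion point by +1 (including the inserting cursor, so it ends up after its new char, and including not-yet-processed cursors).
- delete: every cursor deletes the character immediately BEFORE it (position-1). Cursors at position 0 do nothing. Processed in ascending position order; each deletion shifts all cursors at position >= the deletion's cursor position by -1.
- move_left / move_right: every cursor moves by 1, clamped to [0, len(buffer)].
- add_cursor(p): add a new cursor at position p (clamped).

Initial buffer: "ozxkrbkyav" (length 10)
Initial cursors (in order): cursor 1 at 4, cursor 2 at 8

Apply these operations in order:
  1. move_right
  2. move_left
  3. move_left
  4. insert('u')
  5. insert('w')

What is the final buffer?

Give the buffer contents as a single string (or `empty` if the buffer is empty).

Answer: ozxuwkrbkuwyav

Derivation:
After op 1 (move_right): buffer="ozxkrbkyav" (len 10), cursors c1@5 c2@9, authorship ..........
After op 2 (move_left): buffer="ozxkrbkyav" (len 10), cursors c1@4 c2@8, authorship ..........
After op 3 (move_left): buffer="ozxkrbkyav" (len 10), cursors c1@3 c2@7, authorship ..........
After op 4 (insert('u')): buffer="ozxukrbkuyav" (len 12), cursors c1@4 c2@9, authorship ...1....2...
After op 5 (insert('w')): buffer="ozxuwkrbkuwyav" (len 14), cursors c1@5 c2@11, authorship ...11....22...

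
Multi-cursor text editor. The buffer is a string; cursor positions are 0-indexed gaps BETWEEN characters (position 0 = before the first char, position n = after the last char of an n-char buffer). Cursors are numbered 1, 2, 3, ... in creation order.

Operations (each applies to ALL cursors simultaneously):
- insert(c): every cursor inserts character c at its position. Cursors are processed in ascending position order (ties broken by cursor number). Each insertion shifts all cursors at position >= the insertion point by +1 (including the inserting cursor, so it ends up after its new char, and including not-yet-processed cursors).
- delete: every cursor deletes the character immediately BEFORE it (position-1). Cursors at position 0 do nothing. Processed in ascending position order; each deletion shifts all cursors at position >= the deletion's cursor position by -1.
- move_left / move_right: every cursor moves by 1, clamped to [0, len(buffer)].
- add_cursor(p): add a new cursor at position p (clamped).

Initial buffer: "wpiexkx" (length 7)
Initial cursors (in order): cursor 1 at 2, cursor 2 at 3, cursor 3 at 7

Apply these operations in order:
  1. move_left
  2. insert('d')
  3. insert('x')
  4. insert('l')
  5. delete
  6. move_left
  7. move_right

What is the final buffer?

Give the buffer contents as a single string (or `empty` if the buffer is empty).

After op 1 (move_left): buffer="wpiexkx" (len 7), cursors c1@1 c2@2 c3@6, authorship .......
After op 2 (insert('d')): buffer="wdpdiexkdx" (len 10), cursors c1@2 c2@4 c3@9, authorship .1.2....3.
After op 3 (insert('x')): buffer="wdxpdxiexkdxx" (len 13), cursors c1@3 c2@6 c3@12, authorship .11.22....33.
After op 4 (insert('l')): buffer="wdxlpdxliexkdxlx" (len 16), cursors c1@4 c2@8 c3@15, authorship .111.222....333.
After op 5 (delete): buffer="wdxpdxiexkdxx" (len 13), cursors c1@3 c2@6 c3@12, authorship .11.22....33.
After op 6 (move_left): buffer="wdxpdxiexkdxx" (len 13), cursors c1@2 c2@5 c3@11, authorship .11.22....33.
After op 7 (move_right): buffer="wdxpdxiexkdxx" (len 13), cursors c1@3 c2@6 c3@12, authorship .11.22....33.

Answer: wdxpdxiexkdxx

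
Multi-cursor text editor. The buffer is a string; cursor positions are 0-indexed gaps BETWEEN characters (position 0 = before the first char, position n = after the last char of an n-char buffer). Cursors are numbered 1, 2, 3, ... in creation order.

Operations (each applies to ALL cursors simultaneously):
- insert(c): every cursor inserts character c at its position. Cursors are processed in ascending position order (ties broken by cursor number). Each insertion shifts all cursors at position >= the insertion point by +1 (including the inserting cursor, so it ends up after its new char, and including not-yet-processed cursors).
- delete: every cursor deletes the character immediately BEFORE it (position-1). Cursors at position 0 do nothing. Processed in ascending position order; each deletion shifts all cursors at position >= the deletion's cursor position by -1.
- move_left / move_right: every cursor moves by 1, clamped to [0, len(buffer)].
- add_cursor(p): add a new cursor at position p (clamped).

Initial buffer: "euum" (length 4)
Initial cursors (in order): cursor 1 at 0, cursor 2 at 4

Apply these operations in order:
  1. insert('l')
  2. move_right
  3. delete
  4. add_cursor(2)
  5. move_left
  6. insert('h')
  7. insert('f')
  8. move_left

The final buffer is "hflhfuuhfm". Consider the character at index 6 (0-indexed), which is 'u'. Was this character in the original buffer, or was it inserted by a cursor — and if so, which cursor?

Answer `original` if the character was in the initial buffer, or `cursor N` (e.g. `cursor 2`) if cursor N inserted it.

Answer: original

Derivation:
After op 1 (insert('l')): buffer="leuuml" (len 6), cursors c1@1 c2@6, authorship 1....2
After op 2 (move_right): buffer="leuuml" (len 6), cursors c1@2 c2@6, authorship 1....2
After op 3 (delete): buffer="luum" (len 4), cursors c1@1 c2@4, authorship 1...
After op 4 (add_cursor(2)): buffer="luum" (len 4), cursors c1@1 c3@2 c2@4, authorship 1...
After op 5 (move_left): buffer="luum" (len 4), cursors c1@0 c3@1 c2@3, authorship 1...
After op 6 (insert('h')): buffer="hlhuuhm" (len 7), cursors c1@1 c3@3 c2@6, authorship 113..2.
After op 7 (insert('f')): buffer="hflhfuuhfm" (len 10), cursors c1@2 c3@5 c2@9, authorship 11133..22.
After op 8 (move_left): buffer="hflhfuuhfm" (len 10), cursors c1@1 c3@4 c2@8, authorship 11133..22.
Authorship (.=original, N=cursor N): 1 1 1 3 3 . . 2 2 .
Index 6: author = original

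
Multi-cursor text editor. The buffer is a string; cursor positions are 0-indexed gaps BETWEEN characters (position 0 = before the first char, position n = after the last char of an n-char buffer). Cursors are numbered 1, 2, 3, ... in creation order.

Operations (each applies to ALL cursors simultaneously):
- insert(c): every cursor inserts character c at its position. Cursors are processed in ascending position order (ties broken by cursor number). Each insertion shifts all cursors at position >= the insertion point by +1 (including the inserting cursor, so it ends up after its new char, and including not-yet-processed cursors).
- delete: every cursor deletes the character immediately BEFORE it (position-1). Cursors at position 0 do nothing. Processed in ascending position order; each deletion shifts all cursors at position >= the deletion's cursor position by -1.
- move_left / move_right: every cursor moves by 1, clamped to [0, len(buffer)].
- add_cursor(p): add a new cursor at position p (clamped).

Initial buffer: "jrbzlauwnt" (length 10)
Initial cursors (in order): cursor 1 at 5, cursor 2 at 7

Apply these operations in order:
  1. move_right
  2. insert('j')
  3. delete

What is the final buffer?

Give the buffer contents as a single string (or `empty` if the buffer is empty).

After op 1 (move_right): buffer="jrbzlauwnt" (len 10), cursors c1@6 c2@8, authorship ..........
After op 2 (insert('j')): buffer="jrbzlajuwjnt" (len 12), cursors c1@7 c2@10, authorship ......1..2..
After op 3 (delete): buffer="jrbzlauwnt" (len 10), cursors c1@6 c2@8, authorship ..........

Answer: jrbzlauwnt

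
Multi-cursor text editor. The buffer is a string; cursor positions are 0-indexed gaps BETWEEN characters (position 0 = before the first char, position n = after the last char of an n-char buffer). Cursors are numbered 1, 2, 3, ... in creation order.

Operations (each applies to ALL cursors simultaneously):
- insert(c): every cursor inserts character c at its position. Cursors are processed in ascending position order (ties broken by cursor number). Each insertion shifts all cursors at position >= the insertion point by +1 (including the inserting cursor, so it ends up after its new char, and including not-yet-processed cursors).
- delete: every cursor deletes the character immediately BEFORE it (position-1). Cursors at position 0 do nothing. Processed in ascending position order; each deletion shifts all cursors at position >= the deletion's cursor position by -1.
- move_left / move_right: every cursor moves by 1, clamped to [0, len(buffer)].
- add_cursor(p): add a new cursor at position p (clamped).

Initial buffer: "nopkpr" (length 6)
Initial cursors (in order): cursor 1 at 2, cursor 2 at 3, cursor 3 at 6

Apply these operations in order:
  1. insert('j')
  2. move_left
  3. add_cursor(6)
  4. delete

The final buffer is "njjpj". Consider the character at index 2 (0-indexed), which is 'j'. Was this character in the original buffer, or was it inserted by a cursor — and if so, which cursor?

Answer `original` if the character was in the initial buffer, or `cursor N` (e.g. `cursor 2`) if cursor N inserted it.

Answer: cursor 2

Derivation:
After op 1 (insert('j')): buffer="nojpjkprj" (len 9), cursors c1@3 c2@5 c3@9, authorship ..1.2...3
After op 2 (move_left): buffer="nojpjkprj" (len 9), cursors c1@2 c2@4 c3@8, authorship ..1.2...3
After op 3 (add_cursor(6)): buffer="nojpjkprj" (len 9), cursors c1@2 c2@4 c4@6 c3@8, authorship ..1.2...3
After op 4 (delete): buffer="njjpj" (len 5), cursors c1@1 c2@2 c4@3 c3@4, authorship .12.3
Authorship (.=original, N=cursor N): . 1 2 . 3
Index 2: author = 2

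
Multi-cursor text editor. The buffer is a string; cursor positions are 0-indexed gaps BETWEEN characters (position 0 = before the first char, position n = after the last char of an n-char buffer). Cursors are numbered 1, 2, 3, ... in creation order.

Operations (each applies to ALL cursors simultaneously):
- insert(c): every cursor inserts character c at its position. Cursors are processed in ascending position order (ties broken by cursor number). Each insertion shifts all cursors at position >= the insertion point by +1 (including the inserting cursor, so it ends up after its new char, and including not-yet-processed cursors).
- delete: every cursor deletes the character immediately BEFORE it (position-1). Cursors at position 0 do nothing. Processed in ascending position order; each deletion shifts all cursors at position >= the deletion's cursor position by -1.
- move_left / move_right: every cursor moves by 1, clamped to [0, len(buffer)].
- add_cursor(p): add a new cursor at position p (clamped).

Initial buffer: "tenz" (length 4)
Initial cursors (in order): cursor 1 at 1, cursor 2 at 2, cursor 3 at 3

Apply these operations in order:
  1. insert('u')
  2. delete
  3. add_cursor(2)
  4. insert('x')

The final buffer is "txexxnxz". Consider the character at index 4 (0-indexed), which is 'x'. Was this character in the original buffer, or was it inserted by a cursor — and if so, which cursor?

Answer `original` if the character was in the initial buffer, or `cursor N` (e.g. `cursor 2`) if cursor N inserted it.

After op 1 (insert('u')): buffer="tueunuz" (len 7), cursors c1@2 c2@4 c3@6, authorship .1.2.3.
After op 2 (delete): buffer="tenz" (len 4), cursors c1@1 c2@2 c3@3, authorship ....
After op 3 (add_cursor(2)): buffer="tenz" (len 4), cursors c1@1 c2@2 c4@2 c3@3, authorship ....
After op 4 (insert('x')): buffer="txexxnxz" (len 8), cursors c1@2 c2@5 c4@5 c3@7, authorship .1.24.3.
Authorship (.=original, N=cursor N): . 1 . 2 4 . 3 .
Index 4: author = 4

Answer: cursor 4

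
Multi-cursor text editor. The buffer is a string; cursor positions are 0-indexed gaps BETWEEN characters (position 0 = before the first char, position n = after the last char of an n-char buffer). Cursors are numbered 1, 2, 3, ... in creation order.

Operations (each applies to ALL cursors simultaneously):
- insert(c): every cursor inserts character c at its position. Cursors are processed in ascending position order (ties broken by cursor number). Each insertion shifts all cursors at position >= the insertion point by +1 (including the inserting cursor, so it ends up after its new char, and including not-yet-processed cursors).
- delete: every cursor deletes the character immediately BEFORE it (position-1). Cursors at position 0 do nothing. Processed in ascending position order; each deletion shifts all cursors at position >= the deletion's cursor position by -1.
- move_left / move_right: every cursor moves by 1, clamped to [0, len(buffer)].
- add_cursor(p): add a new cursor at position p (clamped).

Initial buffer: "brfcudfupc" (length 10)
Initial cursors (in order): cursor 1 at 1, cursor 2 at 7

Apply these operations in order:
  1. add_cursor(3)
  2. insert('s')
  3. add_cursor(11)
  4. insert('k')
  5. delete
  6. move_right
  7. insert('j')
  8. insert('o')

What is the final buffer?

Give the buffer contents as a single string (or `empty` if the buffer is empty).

After op 1 (add_cursor(3)): buffer="brfcudfupc" (len 10), cursors c1@1 c3@3 c2@7, authorship ..........
After op 2 (insert('s')): buffer="bsrfscudfsupc" (len 13), cursors c1@2 c3@5 c2@10, authorship .1..3....2...
After op 3 (add_cursor(11)): buffer="bsrfscudfsupc" (len 13), cursors c1@2 c3@5 c2@10 c4@11, authorship .1..3....2...
After op 4 (insert('k')): buffer="bskrfskcudfskukpc" (len 17), cursors c1@3 c3@7 c2@13 c4@15, authorship .11..33....22.4..
After op 5 (delete): buffer="bsrfscudfsupc" (len 13), cursors c1@2 c3@5 c2@10 c4@11, authorship .1..3....2...
After op 6 (move_right): buffer="bsrfscudfsupc" (len 13), cursors c1@3 c3@6 c2@11 c4@12, authorship .1..3....2...
After op 7 (insert('j')): buffer="bsrjfscjudfsujpjc" (len 17), cursors c1@4 c3@8 c2@14 c4@16, authorship .1.1.3.3...2.2.4.
After op 8 (insert('o')): buffer="bsrjofscjoudfsujopjoc" (len 21), cursors c1@5 c3@10 c2@17 c4@20, authorship .1.11.3.33...2.22.44.

Answer: bsrjofscjoudfsujopjoc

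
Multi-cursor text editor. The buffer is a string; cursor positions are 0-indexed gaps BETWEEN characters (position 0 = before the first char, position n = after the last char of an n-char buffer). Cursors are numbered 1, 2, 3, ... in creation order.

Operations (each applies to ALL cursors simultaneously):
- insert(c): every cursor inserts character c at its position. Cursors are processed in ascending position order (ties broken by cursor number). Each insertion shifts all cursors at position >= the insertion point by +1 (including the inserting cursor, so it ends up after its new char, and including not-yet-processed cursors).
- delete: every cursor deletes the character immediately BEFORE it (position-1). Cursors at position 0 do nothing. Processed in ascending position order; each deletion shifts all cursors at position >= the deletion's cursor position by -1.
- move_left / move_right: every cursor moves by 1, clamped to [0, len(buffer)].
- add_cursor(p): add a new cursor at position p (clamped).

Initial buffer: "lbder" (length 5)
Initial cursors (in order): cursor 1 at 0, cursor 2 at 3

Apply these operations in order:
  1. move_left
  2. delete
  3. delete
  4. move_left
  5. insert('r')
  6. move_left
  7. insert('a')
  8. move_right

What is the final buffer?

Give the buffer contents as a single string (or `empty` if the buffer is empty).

Answer: raarder

Derivation:
After op 1 (move_left): buffer="lbder" (len 5), cursors c1@0 c2@2, authorship .....
After op 2 (delete): buffer="lder" (len 4), cursors c1@0 c2@1, authorship ....
After op 3 (delete): buffer="der" (len 3), cursors c1@0 c2@0, authorship ...
After op 4 (move_left): buffer="der" (len 3), cursors c1@0 c2@0, authorship ...
After op 5 (insert('r')): buffer="rrder" (len 5), cursors c1@2 c2@2, authorship 12...
After op 6 (move_left): buffer="rrder" (len 5), cursors c1@1 c2@1, authorship 12...
After op 7 (insert('a')): buffer="raarder" (len 7), cursors c1@3 c2@3, authorship 1122...
After op 8 (move_right): buffer="raarder" (len 7), cursors c1@4 c2@4, authorship 1122...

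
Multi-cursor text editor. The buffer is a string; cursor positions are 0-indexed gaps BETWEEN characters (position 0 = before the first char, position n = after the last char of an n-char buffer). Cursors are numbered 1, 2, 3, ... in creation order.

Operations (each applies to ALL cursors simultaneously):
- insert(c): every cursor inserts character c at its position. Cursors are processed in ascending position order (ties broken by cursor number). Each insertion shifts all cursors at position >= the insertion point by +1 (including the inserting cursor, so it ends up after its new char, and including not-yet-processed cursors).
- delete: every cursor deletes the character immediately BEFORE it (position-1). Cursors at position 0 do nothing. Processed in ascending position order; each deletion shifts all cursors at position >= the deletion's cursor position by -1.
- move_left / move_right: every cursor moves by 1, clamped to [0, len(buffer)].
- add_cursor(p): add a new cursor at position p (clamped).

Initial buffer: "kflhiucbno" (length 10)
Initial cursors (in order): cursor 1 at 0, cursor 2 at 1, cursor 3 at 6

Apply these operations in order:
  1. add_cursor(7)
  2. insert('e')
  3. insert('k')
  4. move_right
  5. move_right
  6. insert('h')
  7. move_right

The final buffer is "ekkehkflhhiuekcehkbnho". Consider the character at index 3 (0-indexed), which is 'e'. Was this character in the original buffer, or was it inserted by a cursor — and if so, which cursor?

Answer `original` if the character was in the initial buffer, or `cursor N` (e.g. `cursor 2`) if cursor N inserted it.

After op 1 (add_cursor(7)): buffer="kflhiucbno" (len 10), cursors c1@0 c2@1 c3@6 c4@7, authorship ..........
After op 2 (insert('e')): buffer="ekeflhiuecebno" (len 14), cursors c1@1 c2@3 c3@9 c4@11, authorship 1.2.....3.4...
After op 3 (insert('k')): buffer="ekkekflhiuekcekbno" (len 18), cursors c1@2 c2@5 c3@12 c4@15, authorship 11.22.....33.44...
After op 4 (move_right): buffer="ekkekflhiuekcekbno" (len 18), cursors c1@3 c2@6 c3@13 c4@16, authorship 11.22.....33.44...
After op 5 (move_right): buffer="ekkekflhiuekcekbno" (len 18), cursors c1@4 c2@7 c3@14 c4@17, authorship 11.22.....33.44...
After op 6 (insert('h')): buffer="ekkehkflhhiuekcehkbnho" (len 22), cursors c1@5 c2@9 c3@17 c4@21, authorship 11.212..2...33.434..4.
After op 7 (move_right): buffer="ekkehkflhhiuekcehkbnho" (len 22), cursors c1@6 c2@10 c3@18 c4@22, authorship 11.212..2...33.434..4.
Authorship (.=original, N=cursor N): 1 1 . 2 1 2 . . 2 . . . 3 3 . 4 3 4 . . 4 .
Index 3: author = 2

Answer: cursor 2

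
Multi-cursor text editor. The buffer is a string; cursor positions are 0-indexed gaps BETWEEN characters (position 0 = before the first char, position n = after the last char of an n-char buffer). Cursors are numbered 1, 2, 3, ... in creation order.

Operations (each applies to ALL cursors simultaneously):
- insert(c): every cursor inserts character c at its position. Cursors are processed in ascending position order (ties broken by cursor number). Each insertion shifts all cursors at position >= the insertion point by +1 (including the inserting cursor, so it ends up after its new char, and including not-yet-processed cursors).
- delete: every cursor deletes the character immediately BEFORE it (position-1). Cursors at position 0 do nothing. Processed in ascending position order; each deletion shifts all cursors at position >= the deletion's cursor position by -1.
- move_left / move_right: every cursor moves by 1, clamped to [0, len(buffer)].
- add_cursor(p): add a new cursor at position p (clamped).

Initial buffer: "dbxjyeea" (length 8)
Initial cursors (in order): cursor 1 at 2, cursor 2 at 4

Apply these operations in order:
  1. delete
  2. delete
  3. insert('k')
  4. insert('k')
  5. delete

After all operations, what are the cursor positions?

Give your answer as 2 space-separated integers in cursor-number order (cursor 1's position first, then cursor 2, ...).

After op 1 (delete): buffer="dxyeea" (len 6), cursors c1@1 c2@2, authorship ......
After op 2 (delete): buffer="yeea" (len 4), cursors c1@0 c2@0, authorship ....
After op 3 (insert('k')): buffer="kkyeea" (len 6), cursors c1@2 c2@2, authorship 12....
After op 4 (insert('k')): buffer="kkkkyeea" (len 8), cursors c1@4 c2@4, authorship 1212....
After op 5 (delete): buffer="kkyeea" (len 6), cursors c1@2 c2@2, authorship 12....

Answer: 2 2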